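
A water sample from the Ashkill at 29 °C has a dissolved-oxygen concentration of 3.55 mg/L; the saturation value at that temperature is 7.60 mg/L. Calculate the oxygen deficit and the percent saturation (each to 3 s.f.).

D ≈ 4.05 mg/L; 46.7 % saturation

D = C_s − C = 7.60 − 3.55 = 4.05 mg/L.
% saturation = 3.55/7.60 × 100 = 46.7 %.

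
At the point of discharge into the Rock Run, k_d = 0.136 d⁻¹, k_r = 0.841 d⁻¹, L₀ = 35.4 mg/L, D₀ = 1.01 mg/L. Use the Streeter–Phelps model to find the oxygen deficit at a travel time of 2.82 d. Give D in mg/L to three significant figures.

k_d L₀/(k_r−k_d) = 0.136×35.4/(0.841−0.136) = 4.814/0.7050 = 6.829 mg/L.
e^(−k_d t) = e^(−0.136×2.820) = 0.6815; e^(−k_r t) = e^(−0.841×2.820) = 0.09333.
D = 6.829 × (0.6815 − 0.09333) + 1.01 × 0.09333 = 4.016 + 0.09426 = 4.111 mg/L.

D ≈ 4.11 mg/L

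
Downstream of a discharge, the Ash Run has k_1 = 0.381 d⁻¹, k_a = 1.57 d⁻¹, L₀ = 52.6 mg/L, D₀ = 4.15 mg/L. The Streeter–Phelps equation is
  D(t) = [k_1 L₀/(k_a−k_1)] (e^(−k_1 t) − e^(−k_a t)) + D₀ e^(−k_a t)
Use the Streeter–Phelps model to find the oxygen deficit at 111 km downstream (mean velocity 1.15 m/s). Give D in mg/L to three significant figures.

D ≈ 8.81 mg/L

Travel time t = x/v = 111 km / (1.15 m/s) = 111000 m / 1.15 m/s = 96520 s = 1.117 d.
k_1 L₀/(k_a−k_1) = 0.381×52.6/(1.57−0.381) = 20.04/1.189 = 16.86 mg/L.
e^(−k_1 t) = e^(−0.381×1.117) = 0.6534; e^(−k_a t) = e^(−1.57×1.117) = 0.1731.
D = 16.86 × (0.6534 − 0.1731) + 4.15 × 0.1731 = 8.095 + 0.7183 = 8.813 mg/L.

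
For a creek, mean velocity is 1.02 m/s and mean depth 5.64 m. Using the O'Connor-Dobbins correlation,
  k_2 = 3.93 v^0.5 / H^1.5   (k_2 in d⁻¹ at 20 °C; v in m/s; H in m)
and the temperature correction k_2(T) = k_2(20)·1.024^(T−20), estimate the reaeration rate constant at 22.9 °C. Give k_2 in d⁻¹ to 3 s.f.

k_2 ≈ 0.317 d⁻¹

k_2(20) = 3.93 × 1.02^0.5 / 5.64^1.5 = 3.93 × 1.010 / 13.39 = 0.2963 d⁻¹.
k_2(22.9) = 0.2963 × 1.024^(22.9−20) = 0.2963 × 1.071 = 0.3174 d⁻¹.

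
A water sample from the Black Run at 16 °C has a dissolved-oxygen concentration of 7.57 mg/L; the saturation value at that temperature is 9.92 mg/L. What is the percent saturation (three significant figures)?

% saturation = C/C_s × 100 = 7.57/9.92 × 100 = 76.3 %.

76.3 % saturation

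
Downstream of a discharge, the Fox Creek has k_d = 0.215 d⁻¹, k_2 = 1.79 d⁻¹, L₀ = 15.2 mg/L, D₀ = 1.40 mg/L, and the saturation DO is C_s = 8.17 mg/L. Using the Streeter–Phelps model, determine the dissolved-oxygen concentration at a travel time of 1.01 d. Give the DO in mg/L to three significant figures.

DO ≈ 6.61 mg/L

k_d L₀/(k_2−k_d) = 0.215×15.2/(1.79−0.215) = 3.268/1.575 = 2.075 mg/L.
e^(−k_d t) = e^(−0.215×1.010) = 0.8048; e^(−k_2 t) = e^(−1.79×1.010) = 0.1640.
D = 2.075 × (0.8048 − 0.1640) + 1.40 × 0.1640 = 1.330 + 0.2296 = 1.559 mg/L.
DO = C_s − D = 8.17 − 1.559 = 6.611 mg/L.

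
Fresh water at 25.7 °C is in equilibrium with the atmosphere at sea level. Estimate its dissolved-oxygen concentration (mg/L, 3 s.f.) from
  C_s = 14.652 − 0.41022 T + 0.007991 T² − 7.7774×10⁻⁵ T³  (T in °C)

C_s = 14.652 − 0.41022×25.7 + 0.007991×25.7² − 7.7774×10⁻⁵×25.7³ = 8.067 mg/L.

C_s ≈ 8.07 mg/L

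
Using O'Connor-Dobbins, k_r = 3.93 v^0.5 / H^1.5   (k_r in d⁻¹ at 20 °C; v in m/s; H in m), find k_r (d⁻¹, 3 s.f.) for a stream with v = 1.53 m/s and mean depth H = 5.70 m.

k_r = 3.93 × 1.53^0.5 / 5.70^1.5 = 3.93 × 1.237 / 13.61 = 0.3572 d⁻¹.

k_r ≈ 0.357 d⁻¹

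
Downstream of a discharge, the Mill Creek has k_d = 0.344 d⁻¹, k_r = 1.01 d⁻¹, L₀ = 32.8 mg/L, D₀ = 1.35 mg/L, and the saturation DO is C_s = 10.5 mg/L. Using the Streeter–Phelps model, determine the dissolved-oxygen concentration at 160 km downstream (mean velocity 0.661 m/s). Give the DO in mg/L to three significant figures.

Travel time t = x/v = 160 km / (0.661 m/s) = 160000 m / 0.661 m/s = 242100 s = 2.802 d.
k_d L₀/(k_r−k_d) = 0.344×32.8/(1.01−0.344) = 11.28/0.6660 = 16.94 mg/L.
e^(−k_d t) = e^(−0.344×2.802) = 0.3815; e^(−k_r t) = e^(−1.01×2.802) = 0.05904.
D = 16.94 × (0.3815 − 0.05904) + 1.35 × 0.05904 = 5.462 + 0.07970 = 5.542 mg/L.
DO = C_s − D = 10.5 − 5.542 = 4.958 mg/L.

DO ≈ 4.96 mg/L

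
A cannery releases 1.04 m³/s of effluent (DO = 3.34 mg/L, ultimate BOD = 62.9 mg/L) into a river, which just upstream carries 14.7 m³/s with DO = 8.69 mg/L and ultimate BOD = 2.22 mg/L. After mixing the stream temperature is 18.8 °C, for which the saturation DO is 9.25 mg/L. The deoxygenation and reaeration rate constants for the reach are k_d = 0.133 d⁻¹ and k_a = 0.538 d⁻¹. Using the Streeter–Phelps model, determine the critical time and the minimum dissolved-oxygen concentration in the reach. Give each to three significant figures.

Mixed DO = (14.7×8.69 + 1.04×3.34)/(14.7+1.04) = 131.2/15.74 = 8.337 mg/L.
Mixed L₀ = (14.7×2.22 + 1.04×62.9)/(15.74) = 98.05/15.74 = 6.229 mg/L.
Initial deficit D₀ = C_s − DO₀ = 9.25 − 8.337 = 0.9135 mg/L.
t_c = (1/0.4050) ln[(0.538/0.133)(1 − 0.9135×0.4050/(0.133×6.229))] = 2.469 × ln(2.239) = 1.990 d.
D_c = (0.133/0.538) × 6.229 × e^(−0.133×1.990) = 0.2472 × 6.229 × 0.7675 = 1.182 mg/L.
Minimum DO = 9.25 − 1.182 = 8.068 mg/L.

t_c ≈ 1.99 d; minimum DO ≈ 8.07 mg/L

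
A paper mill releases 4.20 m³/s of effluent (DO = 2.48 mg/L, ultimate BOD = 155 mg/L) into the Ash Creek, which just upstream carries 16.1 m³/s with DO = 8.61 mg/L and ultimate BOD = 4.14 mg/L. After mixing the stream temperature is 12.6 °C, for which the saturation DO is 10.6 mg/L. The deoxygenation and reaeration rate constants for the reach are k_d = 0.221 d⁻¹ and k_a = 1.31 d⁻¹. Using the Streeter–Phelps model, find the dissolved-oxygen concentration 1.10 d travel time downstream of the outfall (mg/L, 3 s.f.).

Mixed DO = (16.1×8.61 + 4.20×2.48)/(16.1+4.20) = 149.0/20.30 = 7.342 mg/L.
Mixed L₀ = (16.1×4.14 + 4.20×155)/(20.30) = 717.7/20.30 = 35.35 mg/L.
Initial deficit D₀ = C_s − DO₀ = 10.6 − 7.342 = 3.258 mg/L.
D(1.10) = [0.221×35.35/(1.31−0.221)](e^(−0.221×1.10) − e^(−1.31×1.10)) + 3.258 e^(−1.31×1.10)
= 7.174 × (0.7842 − 0.2367) + 3.258 × 0.2367 = 4.699 mg/L.
DO = 10.6 − 4.699 = 5.901 mg/L.

DO ≈ 5.90 mg/L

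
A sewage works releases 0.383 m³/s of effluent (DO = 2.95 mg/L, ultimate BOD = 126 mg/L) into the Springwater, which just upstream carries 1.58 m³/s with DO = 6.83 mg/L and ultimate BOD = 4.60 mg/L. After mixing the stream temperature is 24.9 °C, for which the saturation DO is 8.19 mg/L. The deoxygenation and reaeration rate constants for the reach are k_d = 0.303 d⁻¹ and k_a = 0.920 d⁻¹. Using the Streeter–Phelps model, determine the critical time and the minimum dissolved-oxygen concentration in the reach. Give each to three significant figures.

t_c ≈ 1.53 d; minimum DO ≈ 2.33 mg/L

Mixed DO = (1.58×6.83 + 0.383×2.95)/(1.58+0.383) = 11.92/1.963 = 6.073 mg/L.
Mixed L₀ = (1.58×4.60 + 0.383×126)/(1.963) = 55.53/1.963 = 28.29 mg/L.
Initial deficit D₀ = C_s − DO₀ = 8.19 − 6.073 = 2.117 mg/L.
t_c = (1/0.6170) ln[(0.920/0.303)(1 − 2.117×0.6170/(0.303×28.29))] = 1.621 × ln(2.574) = 1.532 d.
D_c = (0.303/0.920) × 28.29 × e^(−0.303×1.532) = 0.3293 × 28.29 × 0.6286 = 5.856 mg/L.
Minimum DO = 8.19 − 5.856 = 2.334 mg/L.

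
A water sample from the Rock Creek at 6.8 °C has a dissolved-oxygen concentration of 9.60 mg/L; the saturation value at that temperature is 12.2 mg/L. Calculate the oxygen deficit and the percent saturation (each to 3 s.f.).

D = C_s − C = 12.2 − 9.60 = 2.60 mg/L.
% saturation = 9.60/12.2 × 100 = 78.7 %.

D ≈ 2.60 mg/L; 78.7 % saturation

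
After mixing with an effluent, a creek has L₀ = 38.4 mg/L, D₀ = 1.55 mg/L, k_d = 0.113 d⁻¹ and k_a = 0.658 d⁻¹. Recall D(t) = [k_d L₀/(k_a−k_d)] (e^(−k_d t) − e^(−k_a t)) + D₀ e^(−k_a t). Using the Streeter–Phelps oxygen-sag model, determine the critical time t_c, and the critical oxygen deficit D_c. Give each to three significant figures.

With k_a/k_d = 5.823 and 1 − D₀(k_a−k_d)/(k_d L₀) = 0.8053,
t_c = ln(5.823 × 0.8053) / (0.658 − 0.113) = ln(4.689) / 0.5450 = 1.545/0.5450 = 2.835 d.
L(t_c) = L₀ e^(−k_d t_c) = 38.4 × 0.7259 = 27.87 mg/L, and at the critical point k_a D_c = k_d L, so D_c = (0.113/0.658) × 27.87 = 4.787 mg/L.

t_c ≈ 2.84 d; D_c ≈ 4.79 mg/L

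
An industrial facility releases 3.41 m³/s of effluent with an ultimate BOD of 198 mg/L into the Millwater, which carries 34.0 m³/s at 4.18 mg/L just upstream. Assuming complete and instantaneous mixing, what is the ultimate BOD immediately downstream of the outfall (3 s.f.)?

Flow-weighted mixing: C = (Q_r C_r + Q_w C_w)/(Q_r + Q_w)
= (34.0×4.18 + 3.41×198)/(34.0 + 3.41) = 817.3/37.41 = 21.85 mg/L.

21.8 mg/L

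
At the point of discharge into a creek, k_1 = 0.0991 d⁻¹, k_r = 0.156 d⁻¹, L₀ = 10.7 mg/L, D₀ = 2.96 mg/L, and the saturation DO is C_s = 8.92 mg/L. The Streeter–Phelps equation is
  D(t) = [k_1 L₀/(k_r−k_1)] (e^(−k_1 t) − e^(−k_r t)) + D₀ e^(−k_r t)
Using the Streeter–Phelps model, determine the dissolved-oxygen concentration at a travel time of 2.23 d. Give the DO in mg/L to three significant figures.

DO ≈ 5.05 mg/L

k_1 L₀/(k_r−k_1) = 0.0991×10.7/(0.156−0.0991) = 1.060/0.05690 = 18.64 mg/L.
e^(−k_1 t) = e^(−0.0991×2.230) = 0.8017; e^(−k_r t) = e^(−0.156×2.230) = 0.7062.
D = 18.64 × (0.8017 − 0.7062) + 2.96 × 0.7062 = 1.780 + 2.090 = 3.871 mg/L.
DO = C_s − D = 8.92 − 3.871 = 5.049 mg/L.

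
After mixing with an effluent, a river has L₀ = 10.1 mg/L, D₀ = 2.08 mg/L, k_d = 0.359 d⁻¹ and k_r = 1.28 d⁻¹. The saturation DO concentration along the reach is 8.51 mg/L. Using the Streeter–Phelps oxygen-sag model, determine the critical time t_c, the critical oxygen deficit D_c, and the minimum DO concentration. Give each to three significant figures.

t_c ≈ 0.564 d; D_c ≈ 2.31 mg/L; min DO ≈ 6.20 mg/L

t_c = [1/(k_r−k_d)] ln[(k_r/k_d)(1 − D₀(k_r−k_d)/(k_d L₀))]
= [1/(1.28−0.359)] ln[(1.28/0.359)(1 − 2.08×0.9210/(0.359×10.1))]
= (1/0.9210) ln[3.565 × 0.4717] = 1.086 × ln(1.682) = 1.086 × 0.5198 = 0.5644 d.
L(t_c) = L₀ e^(−k_d t_c) = 10.1 × 0.8166 = 8.248 mg/L, and at the critical point k_r D_c = k_d L, so D_c = (0.359/1.28) × 8.248 = 2.313 mg/L.
Minimum DO = C_s − D_c = 8.51 − 2.313 = 6.197 mg/L.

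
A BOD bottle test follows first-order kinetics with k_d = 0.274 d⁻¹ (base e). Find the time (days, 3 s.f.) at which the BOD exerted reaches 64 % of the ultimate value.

y/L₀ = 1 − e^(−k_d t) = 0.64 ⇒ e^(−k_d t) = 0.360
t = −ln(0.360) / 0.274 = 1.022 / 0.274 = 3.729 d.

t ≈ 3.73 d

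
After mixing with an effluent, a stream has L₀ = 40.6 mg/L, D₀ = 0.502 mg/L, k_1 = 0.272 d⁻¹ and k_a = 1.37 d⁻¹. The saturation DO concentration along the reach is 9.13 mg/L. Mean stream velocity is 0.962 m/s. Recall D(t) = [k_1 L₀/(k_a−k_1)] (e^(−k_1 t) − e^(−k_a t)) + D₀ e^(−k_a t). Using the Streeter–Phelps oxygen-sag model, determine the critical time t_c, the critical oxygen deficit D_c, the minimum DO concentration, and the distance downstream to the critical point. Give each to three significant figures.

At the critical point dD/dt = 0, so k_1 L₀ e^(−k_1 t) = k_a D. Substituting D(t) from the Streeter–Phelps equation and solving for t gives
t_c = ln[(k_a/k_1)(1 − D₀(k_a−k_1)/(k_1 L₀))] / (k_a−k_1).
Here k_a−k_1 = 1.098 d⁻¹ and 1 − D₀(k_a−k_1)/(k_1 L₀) = 1 − 0.502×1.098/(0.272×40.6) = 0.9501, so
t_c = ln(5.037 × 0.9501) / 1.098 = 1.566 / 1.098 = 1.426 d.
L(t_c) = L₀ e^(−k_1 t_c) = 40.6 × 0.6785 = 27.55 mg/L, and at the critical point k_a D_c = k_1 L, so D_c = (0.272/1.37) × 27.55 = 5.469 mg/L.
Minimum DO = C_s − D_c = 9.13 − 5.469 = 3.661 mg/L.
x_c = v t_c = 0.962 m/s × 1.426 d × 86400 s/d = 118500 m ≈ 119 km.

t_c ≈ 1.43 d; D_c ≈ 5.47 mg/L; min DO ≈ 3.66 mg/L; x_c ≈ 119 km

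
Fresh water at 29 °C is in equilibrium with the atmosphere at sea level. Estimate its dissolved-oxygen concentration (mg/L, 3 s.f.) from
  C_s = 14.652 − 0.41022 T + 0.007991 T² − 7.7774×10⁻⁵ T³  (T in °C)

C_s ≈ 7.58 mg/L

C_s = 14.652 − 0.41022×29 + 0.007991×29² − 7.7774×10⁻⁵×29³ = 7.579 mg/L.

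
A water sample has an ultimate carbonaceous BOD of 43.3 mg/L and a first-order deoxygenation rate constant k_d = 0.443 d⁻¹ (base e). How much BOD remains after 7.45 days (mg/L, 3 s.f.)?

L ≈ 1.60 mg/L

L_t = L₀ e^(−k_d t) = 43.3 × e^(−0.443×7.45) = 43.3 × 0.03687 = 1.596 mg/L.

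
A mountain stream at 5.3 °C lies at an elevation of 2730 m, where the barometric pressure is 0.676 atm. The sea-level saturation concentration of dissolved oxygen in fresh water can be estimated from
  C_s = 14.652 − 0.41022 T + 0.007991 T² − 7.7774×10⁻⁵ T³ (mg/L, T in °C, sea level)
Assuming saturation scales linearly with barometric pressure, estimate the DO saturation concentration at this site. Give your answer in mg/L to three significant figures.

C_s ≈ 8.58 mg/L

At sea level: C_s = 14.652 − 0.41022×5.3 + 0.007991×5.3² − 7.7774×10⁻⁵×5.3³ = 12.69 mg/L.
Pressure correction: C_s' = 12.69 × 0.676 = 8.579 mg/L.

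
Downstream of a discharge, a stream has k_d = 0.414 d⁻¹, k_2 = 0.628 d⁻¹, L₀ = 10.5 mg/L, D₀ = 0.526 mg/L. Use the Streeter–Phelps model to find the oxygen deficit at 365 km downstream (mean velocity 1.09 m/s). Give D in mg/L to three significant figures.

D ≈ 2.35 mg/L

Travel time t = x/v = 365 km / (1.09 m/s) = 365000 m / 1.09 m/s = 334900 s = 3.876 d.
k_d L₀/(k_2−k_d) = 0.414×10.5/(0.628−0.414) = 4.347/0.2140 = 20.31 mg/L.
e^(−k_d t) = e^(−0.414×3.876) = 0.2010; e^(−k_2 t) = e^(−0.628×3.876) = 0.08769.
D = 20.31 × (0.2010 − 0.08769) + 0.526 × 0.08769 = 2.301 + 0.04612 = 2.347 mg/L.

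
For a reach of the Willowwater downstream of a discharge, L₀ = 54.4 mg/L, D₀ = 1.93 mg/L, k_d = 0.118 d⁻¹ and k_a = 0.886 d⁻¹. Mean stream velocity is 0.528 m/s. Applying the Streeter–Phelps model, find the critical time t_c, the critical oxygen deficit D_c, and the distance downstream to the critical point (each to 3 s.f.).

t_c = [1/(k_a−k_d)] ln[(k_a/k_d)(1 − D₀(k_a−k_d)/(k_d L₀))]
= [1/(0.886−0.118)] ln[(0.886/0.118)(1 − 1.93×0.7680/(0.118×54.4))]
= (1/0.7680) ln[7.508 × 0.7691] = 1.302 × ln(5.775) = 1.302 × 1.753 = 2.283 d.
L(t_c) = L₀ e^(−k_d t_c) = 54.4 × 0.7638 = 41.55 mg/L, and at the critical point k_a D_c = k_d L, so D_c = (0.118/0.886) × 41.55 = 5.534 mg/L.
x_c = v t_c = 0.528 m/s × 2.283 d × 86400 s/d = 104200 m ≈ 104 km.

t_c ≈ 2.28 d; D_c ≈ 5.53 mg/L; x_c ≈ 104 km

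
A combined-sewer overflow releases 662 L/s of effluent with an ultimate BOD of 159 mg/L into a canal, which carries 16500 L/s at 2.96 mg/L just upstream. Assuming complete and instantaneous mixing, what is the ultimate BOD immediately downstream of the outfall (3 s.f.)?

Flow-weighted mixing: C = (Q_r C_r + Q_w C_w)/(Q_r + Q_w)
= (16500×2.96 + 662×159)/(16500 + 662) = 154100/17160 = 8.979 mg/L.

8.98 mg/L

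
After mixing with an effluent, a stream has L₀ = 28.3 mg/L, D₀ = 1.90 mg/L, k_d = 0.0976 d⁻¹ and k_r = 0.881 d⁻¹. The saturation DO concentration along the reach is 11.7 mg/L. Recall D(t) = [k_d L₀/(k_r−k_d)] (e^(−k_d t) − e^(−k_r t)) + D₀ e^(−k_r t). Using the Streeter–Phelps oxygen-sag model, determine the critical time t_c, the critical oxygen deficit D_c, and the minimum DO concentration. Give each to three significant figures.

t_c ≈ 1.82 d; D_c ≈ 2.62 mg/L; min DO ≈ 9.08 mg/L

At the critical point dD/dt = 0, so k_d L₀ e^(−k_d t) = k_r D. Substituting D(t) from the Streeter–Phelps equation and solving for t gives
t_c = ln[(k_r/k_d)(1 − D₀(k_r−k_d)/(k_d L₀))] / (k_r−k_d).
Here k_r−k_d = 0.7834 d⁻¹ and 1 − D₀(k_r−k_d)/(k_d L₀) = 1 − 1.90×0.7834/(0.0976×28.3) = 0.4611, so
t_c = ln(9.027 × 0.4611) / 0.7834 = 1.426 / 0.7834 = 1.820 d.
D_c = (k_d/k_r) L₀ e^(−k_d t_c) = (0.0976/0.881) × 28.3 × e^(−0.0976×1.820) = 0.1108 × 28.3 × 0.8372 = 2.625 mg/L.
Minimum DO = C_s − D_c = 11.7 − 2.625 = 9.075 mg/L.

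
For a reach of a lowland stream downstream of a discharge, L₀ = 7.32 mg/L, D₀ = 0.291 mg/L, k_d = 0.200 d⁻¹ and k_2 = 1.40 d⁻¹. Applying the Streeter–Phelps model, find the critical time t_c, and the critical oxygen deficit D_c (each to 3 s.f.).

t_c = [1/(k_2−k_d)] ln[(k_2/k_d)(1 − D₀(k_2−k_d)/(k_d L₀))]
= [1/(1.40−0.200)] ln[(1.40/0.200)(1 − 0.291×1.200/(0.200×7.32))]
= (1/1.200) ln[7.000 × 0.7615] = 0.8333 × ln(5.330) = 0.8333 × 1.673 = 1.395 d.
L(t_c) = L₀ e^(−k_d t_c) = 7.32 × 0.7566 = 5.538 mg/L, and at the critical point k_2 D_c = k_d L, so D_c = (0.200/1.40) × 5.538 = 0.7912 mg/L.

t_c ≈ 1.39 d; D_c ≈ 0.791 mg/L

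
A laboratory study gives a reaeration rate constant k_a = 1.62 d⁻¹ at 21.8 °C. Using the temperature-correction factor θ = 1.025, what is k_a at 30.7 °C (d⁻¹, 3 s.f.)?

k_a ≈ 2.02 d⁻¹

k_a(T₂) = k_a(T₁) · θ^(T₂−T₁) = 1.62 × 1.025^(30.7−21.8)
= 1.62 × 1.025^8.90 = 1.62 × 1.246 = 2.018 d⁻¹.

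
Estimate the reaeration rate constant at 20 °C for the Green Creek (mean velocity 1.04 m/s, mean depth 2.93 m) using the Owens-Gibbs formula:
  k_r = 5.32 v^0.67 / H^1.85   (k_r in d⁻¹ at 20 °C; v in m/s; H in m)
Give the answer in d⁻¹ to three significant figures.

k_r ≈ 0.748 d⁻¹

k_r = 5.32 × 1.04^0.67 / 2.93^1.85 = 5.32 × 1.027 / 7.306 = 0.7475 d⁻¹.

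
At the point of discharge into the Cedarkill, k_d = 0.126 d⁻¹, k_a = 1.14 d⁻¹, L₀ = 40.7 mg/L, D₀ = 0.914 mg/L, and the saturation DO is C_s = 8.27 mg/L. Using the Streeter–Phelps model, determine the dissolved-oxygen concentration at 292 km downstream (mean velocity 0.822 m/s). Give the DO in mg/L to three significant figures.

DO ≈ 5.30 mg/L

Travel time t = x/v = 292 km / (0.822 m/s) = 292000 m / 0.822 m/s = 355200 s = 4.111 d.
k_d L₀/(k_a−k_d) = 0.126×40.7/(1.14−0.126) = 5.128/1.014 = 5.057 mg/L.
e^(−k_d t) = e^(−0.126×4.111) = 0.5957; e^(−k_a t) = e^(−1.14×4.111) = 0.009214.
D = 5.057 × (0.5957 − 0.009214) + 0.914 × 0.009214 = 2.966 + 0.008421 = 2.974 mg/L.
DO = C_s − D = 8.27 − 2.974 = 5.296 mg/L.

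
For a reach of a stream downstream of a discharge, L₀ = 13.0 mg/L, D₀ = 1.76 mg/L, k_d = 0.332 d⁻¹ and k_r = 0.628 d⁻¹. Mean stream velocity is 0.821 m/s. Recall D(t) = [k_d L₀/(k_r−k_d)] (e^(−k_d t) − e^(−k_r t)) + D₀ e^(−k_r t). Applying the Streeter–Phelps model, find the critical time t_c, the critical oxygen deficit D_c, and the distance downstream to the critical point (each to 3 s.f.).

t_c ≈ 1.72 d; D_c ≈ 3.88 mg/L; x_c ≈ 122 km

With k_r/k_d = 1.892 and 1 − D₀(k_r−k_d)/(k_d L₀) = 0.8793,
t_c = ln(1.892 × 0.8793) / (0.628 − 0.332) = ln(1.663) / 0.2960 = 0.5088/0.2960 = 1.719 d.
D_c = (k_d/k_r) L₀ e^(−k_d t_c) = (0.332/0.628) × 13.0 × e^(−0.332×1.719) = 0.5287 × 13.0 × 0.5652 = 3.884 mg/L.
x_c = v t_c = 0.821 m/s × 1.719 d × 86400 s/d = 121900 m ≈ 122 km.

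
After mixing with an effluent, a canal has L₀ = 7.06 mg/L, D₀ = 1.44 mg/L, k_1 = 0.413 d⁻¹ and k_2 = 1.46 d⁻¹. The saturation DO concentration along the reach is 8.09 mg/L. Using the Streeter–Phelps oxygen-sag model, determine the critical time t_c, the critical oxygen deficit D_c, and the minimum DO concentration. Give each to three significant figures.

With k_2/k_1 = 3.535 and 1 − D₀(k_2−k_1)/(k_1 L₀) = 0.4829,
t_c = ln(3.535 × 0.4829) / (1.46 − 0.413) = ln(1.707) / 1.047 = 0.5348/1.047 = 0.5108 d.
L(t_c) = L₀ e^(−k_1 t_c) = 7.06 × 0.8098 = 5.717 mg/L, and at the critical point k_2 D_c = k_1 L, so D_c = (0.413/1.46) × 5.717 = 1.617 mg/L.
Minimum DO = C_s − D_c = 8.09 − 1.617 = 6.473 mg/L.

t_c ≈ 0.511 d; D_c ≈ 1.62 mg/L; min DO ≈ 6.47 mg/L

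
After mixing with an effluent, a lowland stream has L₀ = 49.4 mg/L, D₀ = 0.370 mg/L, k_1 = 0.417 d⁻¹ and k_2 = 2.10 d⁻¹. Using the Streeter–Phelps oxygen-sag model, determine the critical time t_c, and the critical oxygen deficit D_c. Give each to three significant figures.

t_c ≈ 0.942 d; D_c ≈ 6.62 mg/L

With k_2/k_1 = 5.036 and 1 − D₀(k_2−k_1)/(k_1 L₀) = 0.9698,
t_c = ln(5.036 × 0.9698) / (2.10 − 0.417) = ln(4.884) / 1.683 = 1.586/1.683 = 0.9423 d.
L(t_c) = L₀ e^(−k_1 t_c) = 49.4 × 0.6751 = 33.35 mg/L, and at the critical point k_2 D_c = k_1 L, so D_c = (0.417/2.10) × 33.35 = 6.622 mg/L.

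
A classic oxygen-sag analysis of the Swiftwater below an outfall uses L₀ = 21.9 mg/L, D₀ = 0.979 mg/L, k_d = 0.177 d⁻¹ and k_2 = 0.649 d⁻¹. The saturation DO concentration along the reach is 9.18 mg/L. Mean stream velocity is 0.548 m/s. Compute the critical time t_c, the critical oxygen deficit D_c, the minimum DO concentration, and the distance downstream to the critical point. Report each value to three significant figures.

With k_2/k_d = 3.667 and 1 − D₀(k_2−k_d)/(k_d L₀) = 0.8808,
t_c = ln(3.667 × 0.8808) / (0.649 − 0.177) = ln(3.230) / 0.4720 = 1.172/0.4720 = 2.484 d.
D_c = (k_d/k_2) L₀ e^(−k_d t_c) = (0.177/0.649) × 21.9 × e^(−0.177×2.484) = 0.2727 × 21.9 × 0.6443 = 3.848 mg/L.
Minimum DO = C_s − D_c = 9.18 − 3.848 = 5.332 mg/L.
x_c = v t_c = 0.548 m/s × 2.484 d × 86400 s/d = 117600 m ≈ 118 km.

t_c ≈ 2.48 d; D_c ≈ 3.85 mg/L; min DO ≈ 5.33 mg/L; x_c ≈ 118 km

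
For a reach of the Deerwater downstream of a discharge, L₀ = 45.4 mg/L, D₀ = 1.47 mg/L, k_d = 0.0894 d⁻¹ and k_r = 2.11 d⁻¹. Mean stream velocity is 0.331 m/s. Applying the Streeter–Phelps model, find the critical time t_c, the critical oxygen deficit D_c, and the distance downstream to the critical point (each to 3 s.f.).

t_c ≈ 0.913 d; D_c ≈ 1.77 mg/L; x_c ≈ 26.1 km

With k_r/k_d = 23.60 and 1 − D₀(k_r−k_d)/(k_d L₀) = 0.2682,
t_c = ln(23.60 × 0.2682) / (2.11 − 0.0894) = ln(6.330) / 2.021 = 1.845/2.021 = 0.9132 d.
L(t_c) = L₀ e^(−k_d t_c) = 45.4 × 0.9216 = 41.84 mg/L, and at the critical point k_r D_c = k_d L, so D_c = (0.0894/2.11) × 41.84 = 1.773 mg/L.
x_c = v t_c = 0.331 m/s × 0.9132 d × 86400 s/d = 26120 m ≈ 26.1 km.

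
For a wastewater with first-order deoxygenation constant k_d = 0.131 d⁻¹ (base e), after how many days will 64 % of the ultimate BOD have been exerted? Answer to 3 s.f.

y/L₀ = 1 − e^(−k_d t) = 0.64 ⇒ e^(−k_d t) = 0.360
t = −ln(0.360) / 0.131 = 1.022 / 0.131 = 7.799 d.

t ≈ 7.80 d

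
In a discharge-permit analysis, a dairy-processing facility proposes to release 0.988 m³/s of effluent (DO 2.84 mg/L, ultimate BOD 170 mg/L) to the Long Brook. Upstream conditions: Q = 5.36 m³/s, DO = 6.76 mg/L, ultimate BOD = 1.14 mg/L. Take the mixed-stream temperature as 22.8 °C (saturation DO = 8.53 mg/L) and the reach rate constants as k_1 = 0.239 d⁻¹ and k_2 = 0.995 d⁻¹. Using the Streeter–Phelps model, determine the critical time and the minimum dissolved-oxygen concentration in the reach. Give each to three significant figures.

Mixed DO = (5.36×6.76 + 0.988×2.84)/(5.36+0.988) = 39.04/6.348 = 6.150 mg/L.
Mixed L₀ = (5.36×1.14 + 0.988×170)/(6.348) = 174.1/6.348 = 27.42 mg/L.
Initial deficit D₀ = C_s − DO₀ = 8.53 − 6.150 = 2.380 mg/L.
t_c = (1/0.7560) ln[(0.995/0.239)(1 − 2.380×0.7560/(0.239×27.42))] = 1.323 × ln(3.020) = 1.462 d.
D_c = (0.239/0.995) × 27.42 × e^(−0.239×1.462) = 0.2402 × 27.42 × 0.7051 = 4.644 mg/L.
Minimum DO = 8.53 − 4.644 = 3.886 mg/L.

t_c ≈ 1.46 d; minimum DO ≈ 3.89 mg/L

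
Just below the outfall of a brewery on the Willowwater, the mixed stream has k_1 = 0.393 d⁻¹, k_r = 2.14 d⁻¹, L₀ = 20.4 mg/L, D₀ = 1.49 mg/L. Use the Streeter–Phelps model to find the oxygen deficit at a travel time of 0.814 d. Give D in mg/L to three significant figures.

D ≈ 2.79 mg/L

k_1 L₀/(k_r−k_1) = 0.393×20.4/(2.14−0.393) = 8.017/1.747 = 4.589 mg/L.
e^(−k_1 t) = e^(−0.393×0.8140) = 0.7262; e^(−k_r t) = e^(−2.14×0.8140) = 0.1752.
D = 4.589 × (0.7262 − 0.1752) + 1.49 × 0.1752 = 2.529 + 0.2610 = 2.790 mg/L.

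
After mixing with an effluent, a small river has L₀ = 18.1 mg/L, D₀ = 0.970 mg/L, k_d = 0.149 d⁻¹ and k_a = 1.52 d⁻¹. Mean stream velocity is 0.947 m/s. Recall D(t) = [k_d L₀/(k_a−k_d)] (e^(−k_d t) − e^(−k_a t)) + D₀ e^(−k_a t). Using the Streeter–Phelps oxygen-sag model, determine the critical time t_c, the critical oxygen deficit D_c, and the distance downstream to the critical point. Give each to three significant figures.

At the critical point dD/dt = 0, so k_d L₀ e^(−k_d t) = k_a D. Substituting D(t) from the Streeter–Phelps equation and solving for t gives
t_c = ln[(k_a/k_d)(1 − D₀(k_a−k_d)/(k_d L₀))] / (k_a−k_d).
Here k_a−k_d = 1.371 d⁻¹ and 1 − D₀(k_a−k_d)/(k_d L₀) = 1 − 0.970×1.371/(0.149×18.1) = 0.5069, so
t_c = ln(10.20 × 0.5069) / 1.371 = 1.643 / 1.371 = 1.198 d.
L(t_c) = L₀ e^(−k_d t_c) = 18.1 × 0.8365 = 15.14 mg/L, and at the critical point k_a D_c = k_d L, so D_c = (0.149/1.52) × 15.14 = 1.484 mg/L.
x_c = v t_c = 0.947 m/s × 1.198 d × 86400 s/d = 98060 m ≈ 98.1 km.

t_c ≈ 1.20 d; D_c ≈ 1.48 mg/L; x_c ≈ 98.1 km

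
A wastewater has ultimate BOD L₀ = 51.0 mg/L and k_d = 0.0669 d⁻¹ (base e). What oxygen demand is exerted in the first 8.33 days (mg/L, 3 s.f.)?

y_t = L₀(1 − e^(−k_d t)) = 51.0 × (1 − e^(−0.0669×8.33))
= 51.0 × (1 − 0.5728) = 51.0 × 0.4272 = 21.79 mg/L.

y ≈ 21.8 mg/L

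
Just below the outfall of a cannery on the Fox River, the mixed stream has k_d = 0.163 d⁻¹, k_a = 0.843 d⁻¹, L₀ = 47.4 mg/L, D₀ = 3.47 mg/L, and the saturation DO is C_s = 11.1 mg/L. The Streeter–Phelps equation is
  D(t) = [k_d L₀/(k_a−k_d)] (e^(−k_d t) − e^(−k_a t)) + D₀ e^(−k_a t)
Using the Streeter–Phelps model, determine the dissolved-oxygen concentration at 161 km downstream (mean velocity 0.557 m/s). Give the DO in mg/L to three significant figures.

Travel time t = x/v = 161 km / (0.557 m/s) = 161000 m / 0.557 m/s = 289000 s = 3.345 d.
k_d L₀/(k_a−k_d) = 0.163×47.4/(0.843−0.163) = 7.726/0.6800 = 11.36 mg/L.
e^(−k_d t) = e^(−0.163×3.345) = 0.5797; e^(−k_a t) = e^(−0.843×3.345) = 0.05959.
D = 11.36 × (0.5797 − 0.05959) + 3.47 × 0.05959 = 5.909 + 0.2068 = 6.116 mg/L.
DO = C_s − D = 11.1 − 6.116 = 4.984 mg/L.

DO ≈ 4.98 mg/L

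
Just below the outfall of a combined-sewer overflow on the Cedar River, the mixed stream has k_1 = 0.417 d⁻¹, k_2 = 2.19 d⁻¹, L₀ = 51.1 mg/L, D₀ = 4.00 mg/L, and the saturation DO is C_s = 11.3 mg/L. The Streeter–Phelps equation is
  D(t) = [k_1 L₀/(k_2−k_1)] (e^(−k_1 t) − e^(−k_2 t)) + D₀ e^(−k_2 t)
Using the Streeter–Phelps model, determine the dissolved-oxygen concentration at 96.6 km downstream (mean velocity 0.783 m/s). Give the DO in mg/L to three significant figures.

Travel time t = x/v = 96.6 km / (0.783 m/s) = 96600 m / 0.783 m/s = 123400 s = 1.428 d.
k_1 L₀/(k_2−k_1) = 0.417×51.1/(2.19−0.417) = 21.31/1.773 = 12.02 mg/L.
e^(−k_1 t) = e^(−0.417×1.428) = 0.5513; e^(−k_2 t) = e^(−2.19×1.428) = 0.04384.
D = 12.02 × (0.5513 − 0.04384) + 4.00 × 0.04384 = 6.099 + 0.1754 = 6.274 mg/L.
DO = C_s − D = 11.3 − 6.274 = 5.026 mg/L.

DO ≈ 5.03 mg/L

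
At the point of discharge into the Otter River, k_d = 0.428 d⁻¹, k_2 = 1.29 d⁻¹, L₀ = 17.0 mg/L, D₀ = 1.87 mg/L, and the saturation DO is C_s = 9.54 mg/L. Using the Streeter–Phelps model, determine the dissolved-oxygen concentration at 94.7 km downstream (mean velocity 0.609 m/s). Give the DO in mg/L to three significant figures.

Travel time t = x/v = 94.7 km / (0.609 m/s) = 94700 m / 0.609 m/s = 155500 s = 1.800 d.
k_d L₀/(k_2−k_d) = 0.428×17.0/(1.29−0.428) = 7.276/0.8620 = 8.441 mg/L.
e^(−k_d t) = e^(−0.428×1.800) = 0.4629; e^(−k_2 t) = e^(−1.29×1.800) = 0.09811.
D = 8.441 × (0.4629 − 0.09811) + 1.87 × 0.09811 = 3.079 + 0.1835 = 3.262 mg/L.
DO = C_s − D = 9.54 − 3.262 = 6.278 mg/L.

DO ≈ 6.28 mg/L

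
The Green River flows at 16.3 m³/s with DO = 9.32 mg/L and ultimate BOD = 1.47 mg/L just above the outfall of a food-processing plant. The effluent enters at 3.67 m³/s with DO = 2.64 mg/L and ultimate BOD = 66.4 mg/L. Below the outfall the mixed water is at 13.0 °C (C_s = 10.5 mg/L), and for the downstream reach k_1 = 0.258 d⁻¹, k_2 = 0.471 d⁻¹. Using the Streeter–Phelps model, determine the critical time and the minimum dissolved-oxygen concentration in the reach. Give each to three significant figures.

Mixed DO = (16.3×9.32 + 3.67×2.64)/(16.3+3.67) = 161.6/19.97 = 8.092 mg/L.
Mixed L₀ = (16.3×1.47 + 3.67×66.4)/(19.97) = 267.6/19.97 = 13.40 mg/L.
Initial deficit D₀ = C_s − DO₀ = 10.5 − 8.092 = 2.408 mg/L.
t_c = (1/0.2130) ln[(0.471/0.258)(1 − 2.408×0.2130/(0.258×13.40))] = 4.695 × ln(1.555) = 2.072 d.
D_c = (0.258/0.471) × 13.40 × e^(−0.258×2.072) = 0.5478 × 13.40 × 0.5859 = 4.301 mg/L.
Minimum DO = 10.5 − 4.301 = 6.199 mg/L.

t_c ≈ 2.07 d; minimum DO ≈ 6.20 mg/L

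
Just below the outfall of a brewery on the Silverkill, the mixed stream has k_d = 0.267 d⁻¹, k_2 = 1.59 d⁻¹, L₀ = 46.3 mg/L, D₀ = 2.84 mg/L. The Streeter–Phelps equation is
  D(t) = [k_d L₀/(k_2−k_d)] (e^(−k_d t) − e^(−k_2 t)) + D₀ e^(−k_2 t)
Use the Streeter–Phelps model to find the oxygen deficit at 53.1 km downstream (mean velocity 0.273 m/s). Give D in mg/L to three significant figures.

Travel time t = x/v = 53.1 km / (0.273 m/s) = 53100 m / 0.273 m/s = 194500 s = 2.251 d.
k_d L₀/(k_2−k_d) = 0.267×46.3/(1.59−0.267) = 12.36/1.323 = 9.344 mg/L.
e^(−k_d t) = e^(−0.267×2.251) = 0.5482; e^(−k_2 t) = e^(−1.59×2.251) = 0.02789.
D = 9.344 × (0.5482 − 0.02789) + 2.84 × 0.02789 = 4.862 + 0.07921 = 4.941 mg/L.

D ≈ 4.94 mg/L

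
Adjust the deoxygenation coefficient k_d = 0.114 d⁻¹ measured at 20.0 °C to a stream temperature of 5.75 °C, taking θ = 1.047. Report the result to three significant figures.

k_d(T₂) = k_d(T₁) · θ^(T₂−T₁) = 0.114 × 1.047^(5.75−20.0)
= 0.114 × 1.047^-14.2 = 0.114 × 0.5197 = 0.05925 d⁻¹.

k_d ≈ 0.0592 d⁻¹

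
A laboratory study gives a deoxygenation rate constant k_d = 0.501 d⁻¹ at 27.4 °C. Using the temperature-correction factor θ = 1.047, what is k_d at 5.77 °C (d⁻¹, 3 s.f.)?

k_d ≈ 0.186 d⁻¹

k_d(T₂) = k_d(T₁) · θ^(T₂−T₁) = 0.501 × 1.047^(5.77−27.4)
= 0.501 × 1.047^-21.6 = 0.501 × 0.3703 = 0.1855 d⁻¹.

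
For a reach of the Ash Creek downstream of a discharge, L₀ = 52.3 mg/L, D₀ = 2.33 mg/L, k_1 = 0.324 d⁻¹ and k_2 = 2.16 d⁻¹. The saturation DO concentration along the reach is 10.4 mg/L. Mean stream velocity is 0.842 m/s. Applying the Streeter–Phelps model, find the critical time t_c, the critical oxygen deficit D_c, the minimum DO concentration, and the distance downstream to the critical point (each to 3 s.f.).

With k_2/k_1 = 6.667 and 1 − D₀(k_2−k_1)/(k_1 L₀) = 0.7475,
t_c = ln(6.667 × 0.7475) / (2.16 − 0.324) = ln(4.984) / 1.836 = 1.606/1.836 = 0.8748 d.
L(t_c) = L₀ e^(−k_1 t_c) = 52.3 × 0.7532 = 39.39 mg/L, and at the critical point k_2 D_c = k_1 L, so D_c = (0.324/2.16) × 39.39 = 5.909 mg/L.
Minimum DO = C_s − D_c = 10.4 − 5.909 = 4.491 mg/L.
x_c = v t_c = 0.842 m/s × 0.8748 d × 86400 s/d = 63640 m ≈ 63.6 km.

t_c ≈ 0.875 d; D_c ≈ 5.91 mg/L; min DO ≈ 4.49 mg/L; x_c ≈ 63.6 km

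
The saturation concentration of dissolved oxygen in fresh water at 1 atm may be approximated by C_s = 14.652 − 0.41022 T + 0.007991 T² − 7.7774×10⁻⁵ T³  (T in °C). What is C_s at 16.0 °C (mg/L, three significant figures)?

C_s = 14.652 − 0.41022×16.0 + 0.007991×16.0² − 7.7774×10⁻⁵×16.0³ = 9.816 mg/L.

C_s ≈ 9.82 mg/L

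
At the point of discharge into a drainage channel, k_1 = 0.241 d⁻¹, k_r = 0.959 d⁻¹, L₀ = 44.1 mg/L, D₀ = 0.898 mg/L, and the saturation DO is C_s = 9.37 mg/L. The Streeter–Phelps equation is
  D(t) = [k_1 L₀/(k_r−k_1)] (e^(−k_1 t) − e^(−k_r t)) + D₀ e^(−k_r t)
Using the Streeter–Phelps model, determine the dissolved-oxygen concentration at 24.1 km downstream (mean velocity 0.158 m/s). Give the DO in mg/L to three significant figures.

Travel time t = x/v = 24.1 km / (0.158 m/s) = 24100 m / 0.158 m/s = 152500 s = 1.765 d.
k_1 L₀/(k_r−k_1) = 0.241×44.1/(0.959−0.241) = 10.63/0.7180 = 14.80 mg/L.
e^(−k_1 t) = e^(−0.241×1.765) = 0.6535; e^(−k_r t) = e^(−0.959×1.765) = 0.1840.
D = 14.80 × (0.6535 − 0.1840) + 0.898 × 0.1840 = 6.950 + 0.1652 = 7.115 mg/L.
DO = C_s − D = 9.37 − 7.115 = 2.255 mg/L.

DO ≈ 2.26 mg/L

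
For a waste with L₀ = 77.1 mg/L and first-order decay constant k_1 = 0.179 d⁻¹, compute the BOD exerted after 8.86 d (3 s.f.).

y ≈ 61.3 mg/L

y_t = L₀(1 − e^(−k_1 t)) = 77.1 × (1 − e^(−0.179×8.86))
= 77.1 × (1 − 0.2048) = 77.1 × 0.7952 = 61.31 mg/L.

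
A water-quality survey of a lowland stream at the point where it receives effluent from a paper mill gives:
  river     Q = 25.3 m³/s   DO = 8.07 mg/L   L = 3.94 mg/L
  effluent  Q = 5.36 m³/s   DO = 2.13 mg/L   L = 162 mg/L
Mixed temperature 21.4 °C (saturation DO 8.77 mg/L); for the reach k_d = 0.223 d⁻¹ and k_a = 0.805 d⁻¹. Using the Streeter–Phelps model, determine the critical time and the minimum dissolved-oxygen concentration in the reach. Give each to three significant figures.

t_c ≈ 1.94 d; minimum DO ≈ 3.09 mg/L

Mixed DO = (25.3×8.07 + 5.36×2.13)/(25.3+5.36) = 215.6/30.66 = 7.032 mg/L.
Mixed L₀ = (25.3×3.94 + 5.36×162)/(30.66) = 968.0/30.66 = 31.57 mg/L.
Initial deficit D₀ = C_s − DO₀ = 8.77 − 7.032 = 1.738 mg/L.
t_c = (1/0.5820) ln[(0.805/0.223)(1 − 1.738×0.5820/(0.223×31.57))] = 1.718 × ln(3.091) = 1.939 d.
D_c = (0.223/0.805) × 31.57 × e^(−0.223×1.939) = 0.2770 × 31.57 × 0.6489 = 5.676 mg/L.
Minimum DO = 8.77 − 5.676 = 3.094 mg/L.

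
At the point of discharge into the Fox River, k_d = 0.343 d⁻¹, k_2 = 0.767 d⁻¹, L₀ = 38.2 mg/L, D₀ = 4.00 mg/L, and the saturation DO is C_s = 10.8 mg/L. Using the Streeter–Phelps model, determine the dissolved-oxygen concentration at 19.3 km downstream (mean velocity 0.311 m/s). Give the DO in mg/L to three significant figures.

Travel time t = x/v = 19.3 km / (0.311 m/s) = 19300 m / 0.311 m/s = 62060 s = 0.7183 d.
k_d L₀/(k_2−k_d) = 0.343×38.2/(0.767−0.343) = 13.10/0.4240 = 30.90 mg/L.
e^(−k_d t) = e^(−0.343×0.7183) = 0.7816; e^(−k_2 t) = e^(−0.767×0.7183) = 0.5764.
D = 30.90 × (0.7816 − 0.5764) + 4.00 × 0.5764 = 6.342 + 2.306 = 8.647 mg/L.
DO = C_s − D = 10.8 − 8.647 = 2.153 mg/L.

DO ≈ 2.15 mg/L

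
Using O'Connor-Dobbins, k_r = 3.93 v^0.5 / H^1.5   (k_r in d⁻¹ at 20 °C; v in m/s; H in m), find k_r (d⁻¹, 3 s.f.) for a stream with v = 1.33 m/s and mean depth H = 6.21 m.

k_r = 3.93 × 1.33^0.5 / 6.21^1.5 = 3.93 × 1.153 / 15.48 = 0.2929 d⁻¹.

k_r ≈ 0.293 d⁻¹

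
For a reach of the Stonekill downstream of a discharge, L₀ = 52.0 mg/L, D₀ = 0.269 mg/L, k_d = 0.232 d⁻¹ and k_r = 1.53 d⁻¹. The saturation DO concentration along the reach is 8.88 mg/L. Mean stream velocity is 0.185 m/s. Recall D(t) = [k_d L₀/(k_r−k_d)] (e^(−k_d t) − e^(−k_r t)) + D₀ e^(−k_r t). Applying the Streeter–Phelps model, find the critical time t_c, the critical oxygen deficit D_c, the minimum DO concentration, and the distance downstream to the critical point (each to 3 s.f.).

At the critical point dD/dt = 0, so k_d L₀ e^(−k_d t) = k_r D. Substituting D(t) from the Streeter–Phelps equation and solving for t gives
t_c = ln[(k_r/k_d)(1 − D₀(k_r−k_d)/(k_d L₀))] / (k_r−k_d).
Here k_r−k_d = 1.298 d⁻¹ and 1 − D₀(k_r−k_d)/(k_d L₀) = 1 − 0.269×1.298/(0.232×52.0) = 0.9711, so
t_c = ln(6.595 × 0.9711) / 1.298 = 1.857 / 1.298 = 1.431 d.
D_c = (k_d/k_r) L₀ e^(−k_d t_c) = (0.232/1.53) × 52.0 × e^(−0.232×1.431) = 0.1516 × 52.0 × 0.7176 = 5.658 mg/L.
Minimum DO = C_s − D_c = 8.88 − 5.658 = 3.222 mg/L.
x_c = v t_c = 0.185 m/s × 1.431 d × 86400 s/d = 22870 m ≈ 22.9 km.

t_c ≈ 1.43 d; D_c ≈ 5.66 mg/L; min DO ≈ 3.22 mg/L; x_c ≈ 22.9 km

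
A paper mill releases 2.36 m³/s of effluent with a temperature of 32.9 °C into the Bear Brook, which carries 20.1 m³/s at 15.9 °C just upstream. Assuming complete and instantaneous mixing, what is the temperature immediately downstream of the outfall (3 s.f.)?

17.7 °C

Flow-weighted mixing: C = (Q_r C_r + Q_w C_w)/(Q_r + Q_w)
= (20.1×15.9 + 2.36×32.9)/(20.1 + 2.36) = 397.2/22.46 = 17.69 °C.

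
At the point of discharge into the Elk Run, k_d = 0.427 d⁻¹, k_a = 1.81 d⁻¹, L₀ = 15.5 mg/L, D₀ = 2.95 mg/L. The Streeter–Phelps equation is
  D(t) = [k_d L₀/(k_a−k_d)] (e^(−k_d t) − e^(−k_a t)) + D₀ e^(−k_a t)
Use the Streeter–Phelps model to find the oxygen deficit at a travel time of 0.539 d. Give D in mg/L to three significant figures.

k_d L₀/(k_a−k_d) = 0.427×15.5/(1.81−0.427) = 6.619/1.383 = 4.786 mg/L.
e^(−k_d t) = e^(−0.427×0.5390) = 0.7944; e^(−k_a t) = e^(−1.81×0.5390) = 0.3770.
D = 4.786 × (0.7944 − 0.3770) + 2.95 × 0.3770 = 1.998 + 1.112 = 3.110 mg/L.

D ≈ 3.11 mg/L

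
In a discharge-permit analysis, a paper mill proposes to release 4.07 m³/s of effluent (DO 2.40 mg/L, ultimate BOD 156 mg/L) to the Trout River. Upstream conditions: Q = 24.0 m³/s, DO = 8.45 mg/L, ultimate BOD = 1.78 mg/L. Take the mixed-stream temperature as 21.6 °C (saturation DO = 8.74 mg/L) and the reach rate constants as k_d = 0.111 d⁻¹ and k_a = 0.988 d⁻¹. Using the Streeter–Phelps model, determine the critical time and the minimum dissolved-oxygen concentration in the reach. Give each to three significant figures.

Mixed DO = (24.0×8.45 + 4.07×2.40)/(24.0+4.07) = 212.6/28.07 = 7.573 mg/L.
Mixed L₀ = (24.0×1.78 + 4.07×156)/(28.07) = 677.6/28.07 = 24.14 mg/L.
Initial deficit D₀ = C_s − DO₀ = 8.74 − 7.573 = 1.167 mg/L.
t_c = (1/0.8770) ln[(0.988/0.111)(1 − 1.167×0.8770/(0.111×24.14))] = 1.140 × ln(5.501) = 1.944 d.
D_c = (0.111/0.988) × 24.14 × e^(−0.111×1.944) = 0.1123 × 24.14 × 0.8059 = 2.186 mg/L.
Minimum DO = 8.74 − 2.186 = 6.554 mg/L.

t_c ≈ 1.94 d; minimum DO ≈ 6.55 mg/L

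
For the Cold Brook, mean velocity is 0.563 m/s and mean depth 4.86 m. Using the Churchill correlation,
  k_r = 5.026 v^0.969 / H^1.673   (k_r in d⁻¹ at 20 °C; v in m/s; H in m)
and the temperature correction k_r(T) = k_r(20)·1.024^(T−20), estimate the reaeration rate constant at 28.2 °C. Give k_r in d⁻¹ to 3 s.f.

k_r(20) = 5.026 × 0.563^0.969 / 4.86^1.673 = 5.026 × 0.5731 / 14.08 = 0.2045 d⁻¹.
k_r(28.2) = 0.2045 × 1.024^(28.2−20) = 0.2045 × 1.215 = 0.2484 d⁻¹.

k_r ≈ 0.248 d⁻¹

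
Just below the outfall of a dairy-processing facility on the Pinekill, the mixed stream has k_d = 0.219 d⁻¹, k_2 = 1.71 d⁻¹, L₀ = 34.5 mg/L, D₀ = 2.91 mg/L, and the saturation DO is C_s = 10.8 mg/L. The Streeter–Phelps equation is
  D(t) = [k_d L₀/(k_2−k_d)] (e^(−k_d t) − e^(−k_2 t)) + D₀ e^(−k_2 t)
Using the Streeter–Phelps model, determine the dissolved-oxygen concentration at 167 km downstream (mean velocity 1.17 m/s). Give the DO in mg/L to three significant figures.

DO ≈ 7.40 mg/L

Travel time t = x/v = 167 km / (1.17 m/s) = 167000 m / 1.17 m/s = 142700 s = 1.652 d.
k_d L₀/(k_2−k_d) = 0.219×34.5/(1.71−0.219) = 7.556/1.491 = 5.067 mg/L.
e^(−k_d t) = e^(−0.219×1.652) = 0.6964; e^(−k_2 t) = e^(−1.71×1.652) = 0.05931.
D = 5.067 × (0.6964 − 0.05931) + 2.91 × 0.05931 = 3.229 + 0.1726 = 3.401 mg/L.
DO = C_s − D = 10.8 − 3.401 = 7.399 mg/L.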